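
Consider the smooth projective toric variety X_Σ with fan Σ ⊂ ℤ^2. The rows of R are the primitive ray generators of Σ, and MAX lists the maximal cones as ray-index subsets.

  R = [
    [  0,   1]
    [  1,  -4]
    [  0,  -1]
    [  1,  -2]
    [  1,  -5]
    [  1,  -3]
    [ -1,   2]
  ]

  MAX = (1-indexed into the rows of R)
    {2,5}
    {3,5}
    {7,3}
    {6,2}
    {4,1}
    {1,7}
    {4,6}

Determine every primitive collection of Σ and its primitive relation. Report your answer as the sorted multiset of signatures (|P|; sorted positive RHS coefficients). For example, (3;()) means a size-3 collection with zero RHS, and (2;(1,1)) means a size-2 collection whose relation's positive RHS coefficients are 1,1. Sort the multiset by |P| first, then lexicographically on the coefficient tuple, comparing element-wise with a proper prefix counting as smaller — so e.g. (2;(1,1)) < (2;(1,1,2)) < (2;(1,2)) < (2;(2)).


The 14 primitive collections of Σ (r=7, n=2):

  {1,3}:  v_{1} + v_{3} = 0  →  sig = (2;())
  {4,7}:  v_{4} + v_{7} = 0  →  sig = (2;())
  {1,2}:  v_{1} + v_{2} = v_{6}  →  sig = (2;(1))
  {1,5}:  v_{1} + v_{5} = v_{2}  →  sig = (2;(1))
  {1,6}:  v_{1} + v_{6} = v_{4}  →  sig = (2;(1))
  {2,3}:  v_{2} + v_{3} = v_{5}  →  sig = (2;(1))
  {3,4}:  v_{3} + v_{4} = v_{6}  →  sig = (2;(1))
  {3,6}:  v_{3} + v_{6} = v_{2}  →  sig = (2;(1))
  {6,7}:  v_{6} + v_{7} = v_{3}  →  sig = (2;(1))
  {4,5}:  v_{4} + v_{5} = v_{2} + v_{6}  →  sig = (2;(1,1))
  {2,4}:  v_{2} + v_{4} = 2·v_{6}  →  sig = (2;(2))
  {2,7}:  v_{2} + v_{7} = 2·v_{3}  →  sig = (2;(2))
  {5,6}:  v_{5} + v_{6} = 2·v_{2}  →  sig = (2;(2))
  {5,7}:  v_{5} + v_{7} = 3·v_{3}  →  sig = (2;(3))

Sorted signature multiset PRS(X):
    |P|=2: 14 collections, coeffs (), (), (1), (1), (1), (1), (1), (1), (1), (1,1), (2), (2), (2), (3)


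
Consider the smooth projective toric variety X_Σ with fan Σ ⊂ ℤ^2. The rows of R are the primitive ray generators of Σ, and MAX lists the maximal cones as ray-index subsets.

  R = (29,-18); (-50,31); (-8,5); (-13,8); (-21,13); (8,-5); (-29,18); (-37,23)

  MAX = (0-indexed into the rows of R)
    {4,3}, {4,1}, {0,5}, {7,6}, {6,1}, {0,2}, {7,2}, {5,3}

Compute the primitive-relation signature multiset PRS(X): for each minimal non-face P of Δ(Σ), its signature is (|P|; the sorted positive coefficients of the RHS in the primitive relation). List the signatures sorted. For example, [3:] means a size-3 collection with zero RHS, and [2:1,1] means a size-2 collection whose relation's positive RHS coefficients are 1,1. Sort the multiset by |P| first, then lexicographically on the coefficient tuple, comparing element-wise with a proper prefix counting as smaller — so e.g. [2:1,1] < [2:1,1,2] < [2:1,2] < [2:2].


The 20 primitive collections of Σ (r=8, n=2):

  P={0,6}:  v_{0} + v_{6} = 0  ⇒ sig = [2:]
  P={2,5}:  v_{2} + v_{5} = 0  ⇒ sig = [2:]
  P={0,1}:  v_{0} + v_{1} = v_{4}  ⇒ sig = [2:1]
  P={0,4}:  v_{0} + v_{4} = v_{5}  ⇒ sig = [2:1]
  P={0,7}:  v_{0} + v_{7} = v_{2}  ⇒ sig = [2:1]
  P={2,3}:  v_{2} + v_{3} = v_{4}  ⇒ sig = [2:1]
  P={2,4}:  v_{2} + v_{4} = v_{6}  ⇒ sig = [2:1]
  P={2,6}:  v_{2} + v_{6} = v_{7}  ⇒ sig = [2:1]
  P={3,7}:  v_{3} + v_{7} = v_{1}  ⇒ sig = [2:1]
  P={4,5}:  v_{4} + v_{5} = v_{3}  ⇒ sig = [2:1]
  P={4,6}:  v_{4} + v_{6} = v_{1}  ⇒ sig = [2:1]
  P={5,6}:  v_{5} + v_{6} = v_{4}  ⇒ sig = [2:1]
  P={5,7}:  v_{5} + v_{7} = v_{6}  ⇒ sig = [2:1]
  P={0,3}:  v_{0} + v_{3} = 2·v_{5}  ⇒ sig = [2:2]
  P={1,2}:  v_{1} + v_{2} = 2·v_{6}  ⇒ sig = [2:2]
  P={1,5}:  v_{1} + v_{5} = 2·v_{4}  ⇒ sig = [2:2]
  P={3,6}:  v_{3} + v_{6} = 2·v_{4}  ⇒ sig = [2:2]
  P={4,7}:  v_{4} + v_{7} = 2·v_{6}  ⇒ sig = [2:2]
  P={1,3}:  v_{1} + v_{3} = 3·v_{4}  ⇒ sig = [2:3]
  P={1,7}:  v_{1} + v_{7} = 3·v_{6}  ⇒ sig = [2:3]

Signatures (|P|; sorted positive RHS coefficients), sorted:
[[2:], [2:], [2:1], [2:1], [2:1], [2:1], [2:1], [2:1], [2:1], [2:1], [2:1], [2:1], [2:1], [2:2], [2:2], [2:2], [2:2], [2:2], [2:3], [2:3]]


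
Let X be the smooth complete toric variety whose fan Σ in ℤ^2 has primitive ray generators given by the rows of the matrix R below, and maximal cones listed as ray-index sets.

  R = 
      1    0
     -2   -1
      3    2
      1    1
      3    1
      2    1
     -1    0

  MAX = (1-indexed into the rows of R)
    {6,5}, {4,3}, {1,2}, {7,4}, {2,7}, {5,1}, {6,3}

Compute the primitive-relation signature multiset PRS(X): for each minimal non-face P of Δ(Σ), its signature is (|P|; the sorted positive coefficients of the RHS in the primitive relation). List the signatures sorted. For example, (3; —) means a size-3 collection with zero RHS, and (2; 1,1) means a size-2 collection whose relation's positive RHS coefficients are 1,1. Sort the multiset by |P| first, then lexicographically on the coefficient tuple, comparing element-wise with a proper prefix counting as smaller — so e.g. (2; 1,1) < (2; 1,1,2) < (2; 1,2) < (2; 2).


14 minimal non-faces of Δ(Σ) (on 7 rays):

  {1,7}:  v_{1} + v_{7} = 0 ; sig = (2; —)
  {2,6}:  v_{2} + v_{6} = 0 ; sig = (2; —)
  {1,4}:  v_{1} + v_{4} = v_{6} ; sig = (2; 1)
  {1,6}:  v_{1} + v_{6} = v_{5} ; sig = (2; 1)
  {2,3}:  v_{2} + v_{3} = v_{4} ; sig = (2; 1)
  {2,4}:  v_{2} + v_{4} = v_{7} ; sig = (2; 1)
  {2,5}:  v_{2} + v_{5} = v_{1} ; sig = (2; 1)
  {4,6}:  v_{4} + v_{6} = v_{3} ; sig = (2; 1)
  {5,7}:  v_{5} + v_{7} = v_{6} ; sig = (2; 1)
  {6,7}:  v_{6} + v_{7} = v_{4} ; sig = (2; 1)
  {1,3}:  v_{1} + v_{3} = 2·v_{6} ; sig = (2; 2)
  {3,7}:  v_{3} + v_{7} = 2·v_{4} ; sig = (2; 2)
  {4,5}:  v_{4} + v_{5} = 2·v_{6} ; sig = (2; 2)
  {3,5}:  v_{3} + v_{5} = 3·v_{6} ; sig = (2; 3)

Sorted signature multiset PRS(X):
    (2; —)
    (2; —)
    (2; 1)
    (2; 1)
    (2; 1)
    (2; 1)
    (2; 1)
    (2; 1)
    (2; 1)
    (2; 1)
    (2; 2)
    (2; 2)
    (2; 2)
    (2; 3)


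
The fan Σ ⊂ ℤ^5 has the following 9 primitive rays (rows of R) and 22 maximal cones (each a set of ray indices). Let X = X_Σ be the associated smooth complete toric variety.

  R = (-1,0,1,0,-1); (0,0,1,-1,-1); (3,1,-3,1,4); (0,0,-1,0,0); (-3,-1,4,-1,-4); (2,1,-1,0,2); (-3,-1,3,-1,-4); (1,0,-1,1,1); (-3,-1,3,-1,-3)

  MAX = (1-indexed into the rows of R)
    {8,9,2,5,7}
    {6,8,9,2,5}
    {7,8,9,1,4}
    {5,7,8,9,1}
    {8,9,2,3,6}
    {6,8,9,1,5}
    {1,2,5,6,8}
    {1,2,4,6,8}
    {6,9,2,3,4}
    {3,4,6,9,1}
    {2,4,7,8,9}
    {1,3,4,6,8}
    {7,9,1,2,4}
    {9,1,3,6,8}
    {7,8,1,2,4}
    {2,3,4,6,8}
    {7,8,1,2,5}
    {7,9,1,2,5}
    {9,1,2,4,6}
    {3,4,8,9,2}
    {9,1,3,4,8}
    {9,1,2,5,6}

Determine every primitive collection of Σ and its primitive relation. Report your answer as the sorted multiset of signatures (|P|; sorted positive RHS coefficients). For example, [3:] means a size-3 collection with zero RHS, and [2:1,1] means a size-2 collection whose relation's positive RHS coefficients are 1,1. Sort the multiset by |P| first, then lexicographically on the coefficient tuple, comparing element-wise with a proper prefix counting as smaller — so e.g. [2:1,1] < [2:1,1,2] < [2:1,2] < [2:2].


Σ has 7 primitive collections:

  P={3,7}:  v_{3} + v_{7} = 0  ⟹  sig = [2:]
  P={4,5}:  v_{4} + v_{5} = v_{7}  ⟹  sig = [2:1]
  P={6,7}:  v_{6} + v_{7} = v_{1} + v_{2}  ⟹  sig = [2:1,1]
  P={3,5}:  v_{3} + v_{5} = v_{6} + v_{8} + v_{9}  ⟹  sig = [2:1,1,1]
  P={1,2,3}:  v_{1} + v_{2} + v_{3} = v_{6}  ⟹  sig = [3:1]
  P={4,6,8,9}:  v_{4} + v_{6} + v_{8} + v_{9} = 0  ⟹  sig = [4:]
  P={1,2,8,9}:  v_{1} + v_{2} + v_{8} + v_{9} = v_{5}  ⟹  sig = [4:1]

Signatures (|P|; sorted positive RHS coefficients), sorted:
    |P|=2: 4 collections, coeffs (), (1), (1,1), (1,1,1)
    |P|=3: 1 collection, coeffs (1)
    |P|=4: 2 collections, coeffs (), (1)


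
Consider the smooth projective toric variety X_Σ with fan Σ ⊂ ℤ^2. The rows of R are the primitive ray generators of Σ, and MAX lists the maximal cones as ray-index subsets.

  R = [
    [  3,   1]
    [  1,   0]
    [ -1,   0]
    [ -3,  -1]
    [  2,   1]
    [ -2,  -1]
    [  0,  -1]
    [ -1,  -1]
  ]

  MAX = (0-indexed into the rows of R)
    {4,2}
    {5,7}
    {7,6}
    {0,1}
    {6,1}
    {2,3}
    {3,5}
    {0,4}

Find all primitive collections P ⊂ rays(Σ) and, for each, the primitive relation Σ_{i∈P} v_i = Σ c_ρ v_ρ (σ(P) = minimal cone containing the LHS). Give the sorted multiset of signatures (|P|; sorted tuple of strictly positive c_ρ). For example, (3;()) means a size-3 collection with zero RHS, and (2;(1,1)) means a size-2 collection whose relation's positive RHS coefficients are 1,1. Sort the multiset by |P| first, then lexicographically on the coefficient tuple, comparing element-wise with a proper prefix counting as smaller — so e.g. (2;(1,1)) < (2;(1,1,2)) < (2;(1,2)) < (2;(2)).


Primitive collections (20):

  P = {0,3}:  v_{0} + v_{3} = 0  ⇒ sig = (2;())
  P = {1,2}:  v_{1} + v_{2} = 0  ⇒ sig = (2;())
  P = {4,5}:  v_{4} + v_{5} = 0  ⇒ sig = (2;())
  P = {0,2}:  v_{0} + v_{2} = v_{4}  ⇒ sig = (2;(1))
  P = {0,5}:  v_{0} + v_{5} = v_{1}  ⇒ sig = (2;(1))
  P = {1,3}:  v_{1} + v_{3} = v_{5}  ⇒ sig = (2;(1))
  P = {1,4}:  v_{1} + v_{4} = v_{0}  ⇒ sig = (2;(1))
  P = {1,5}:  v_{1} + v_{5} = v_{7}  ⇒ sig = (2;(1))
  P = {1,7}:  v_{1} + v_{7} = v_{6}  ⇒ sig = (2;(1))
  P = {2,5}:  v_{2} + v_{5} = v_{3}  ⇒ sig = (2;(1))
  P = {2,6}:  v_{2} + v_{6} = v_{7}  ⇒ sig = (2;(1))
  P = {2,7}:  v_{2} + v_{7} = v_{5}  ⇒ sig = (2;(1))
  P = {3,4}:  v_{3} + v_{4} = v_{2}  ⇒ sig = (2;(1))
  P = {4,7}:  v_{4} + v_{7} = v_{1}  ⇒ sig = (2;(1))
  P = {3,6}:  v_{3} + v_{6} = v_{5} + v_{7}  ⇒ sig = (2;(1,1))
  P = {0,7}:  v_{0} + v_{7} = 2·v_{1}  ⇒ sig = (2;(2))
  P = {3,7}:  v_{3} + v_{7} = 2·v_{5}  ⇒ sig = (2;(2))
  P = {4,6}:  v_{4} + v_{6} = 2·v_{1}  ⇒ sig = (2;(2))
  P = {5,6}:  v_{5} + v_{6} = 2·v_{7}  ⇒ sig = (2;(2))
  P = {0,6}:  v_{0} + v_{6} = 3·v_{1}  ⇒ sig = (2;(3))

Hence PRS(X_Σ) =
    (2;())
    (2;())
    (2;())
    (2;(1))
    (2;(1))
    (2;(1))
    (2;(1))
    (2;(1))
    (2;(1))
    (2;(1))
    (2;(1))
    (2;(1))
    (2;(1))
    (2;(1))
    (2;(1,1))
    (2;(2))
    (2;(2))
    (2;(2))
    (2;(2))
    (2;(3))


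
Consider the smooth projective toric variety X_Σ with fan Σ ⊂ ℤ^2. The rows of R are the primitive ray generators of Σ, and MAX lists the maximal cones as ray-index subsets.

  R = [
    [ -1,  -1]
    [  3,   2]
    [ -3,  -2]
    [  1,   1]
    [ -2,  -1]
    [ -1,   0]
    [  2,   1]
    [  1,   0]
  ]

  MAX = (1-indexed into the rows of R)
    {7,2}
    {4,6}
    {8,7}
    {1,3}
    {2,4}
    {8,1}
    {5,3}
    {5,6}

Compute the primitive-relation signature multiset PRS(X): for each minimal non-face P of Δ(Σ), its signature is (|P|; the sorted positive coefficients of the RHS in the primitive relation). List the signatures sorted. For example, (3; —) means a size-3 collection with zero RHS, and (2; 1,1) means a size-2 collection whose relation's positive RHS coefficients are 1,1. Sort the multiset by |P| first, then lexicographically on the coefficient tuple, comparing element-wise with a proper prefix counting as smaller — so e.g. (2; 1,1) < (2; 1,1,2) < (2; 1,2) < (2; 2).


Minimal non-faces — 20 found among 8 rays, 8 max cones:

  P = {1,4}:  v_{1} + v_{4} = 0  ⇒ sig = (2; —)
  P = {2,3}:  v_{2} + v_{3} = 0  ⇒ sig = (2; —)
  P = {5,7}:  v_{5} + v_{7} = 0  ⇒ sig = (2; —)
  P = {6,8}:  v_{6} + v_{8} = 0  ⇒ sig = (2; —)
  P = {1,2}:  v_{1} + v_{2} = v_{7}  ⇒ sig = (2; 1)
  P = {1,5}:  v_{1} + v_{5} = v_{3}  ⇒ sig = (2; 1)
  P = {1,6}:  v_{1} + v_{6} = v_{5}  ⇒ sig = (2; 1)
  P = {1,7}:  v_{1} + v_{7} = v_{8}  ⇒ sig = (2; 1)
  P = {2,5}:  v_{2} + v_{5} = v_{4}  ⇒ sig = (2; 1)
  P = {3,4}:  v_{3} + v_{4} = v_{5}  ⇒ sig = (2; 1)
  P = {3,7}:  v_{3} + v_{7} = v_{1}  ⇒ sig = (2; 1)
  P = {4,5}:  v_{4} + v_{5} = v_{6}  ⇒ sig = (2; 1)
  P = {4,7}:  v_{4} + v_{7} = v_{2}  ⇒ sig = (2; 1)
  P = {4,8}:  v_{4} + v_{8} = v_{7}  ⇒ sig = (2; 1)
  P = {5,8}:  v_{5} + v_{8} = v_{1}  ⇒ sig = (2; 1)
  P = {6,7}:  v_{6} + v_{7} = v_{4}  ⇒ sig = (2; 1)
  P = {2,6}:  v_{2} + v_{6} = 2·v_{4}  ⇒ sig = (2; 2)
  P = {2,8}:  v_{2} + v_{8} = 2·v_{7}  ⇒ sig = (2; 2)
  P = {3,6}:  v_{3} + v_{6} = 2·v_{5}  ⇒ sig = (2; 2)
  P = {3,8}:  v_{3} + v_{8} = 2·v_{1}  ⇒ sig = (2; 2)

Signatures (|P|; sorted positive RHS coefficients), sorted:
    |P|=2: 20 collections, coeffs (), (), (), (), (1), (1), (1), (1), (1), (1), (1), (1), (1), (1), (1), (1), (2), (2), (2), (2)


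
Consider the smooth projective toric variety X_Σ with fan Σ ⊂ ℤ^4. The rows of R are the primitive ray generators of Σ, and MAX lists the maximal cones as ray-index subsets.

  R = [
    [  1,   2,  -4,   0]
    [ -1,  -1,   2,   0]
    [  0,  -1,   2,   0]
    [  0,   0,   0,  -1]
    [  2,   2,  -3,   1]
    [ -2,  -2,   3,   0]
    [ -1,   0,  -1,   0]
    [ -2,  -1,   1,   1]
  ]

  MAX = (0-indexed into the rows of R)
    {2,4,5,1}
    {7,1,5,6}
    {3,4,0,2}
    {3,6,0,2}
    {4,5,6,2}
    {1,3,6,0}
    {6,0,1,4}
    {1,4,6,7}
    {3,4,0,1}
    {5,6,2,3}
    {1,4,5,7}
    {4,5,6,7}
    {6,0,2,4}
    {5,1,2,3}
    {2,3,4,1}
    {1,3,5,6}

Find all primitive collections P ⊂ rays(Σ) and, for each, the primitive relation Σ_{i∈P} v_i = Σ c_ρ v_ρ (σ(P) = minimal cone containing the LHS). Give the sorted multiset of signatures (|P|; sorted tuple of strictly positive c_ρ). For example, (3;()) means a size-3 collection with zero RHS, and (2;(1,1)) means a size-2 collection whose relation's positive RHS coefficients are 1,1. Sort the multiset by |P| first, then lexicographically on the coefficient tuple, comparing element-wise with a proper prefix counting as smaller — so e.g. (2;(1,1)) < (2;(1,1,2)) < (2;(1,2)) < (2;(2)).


Primitive collections (9):

  P = {0,5}:  v_{0} + v_{5} = v_{6}  so sig = (2;(1))
  P = {3,7}:  v_{3} + v_{7} = v_{1} + v_{6}  so sig = (2;(1,1))
  P = {0,7}:  v_{0} + v_{7} = v_{1} + v_{4} + 2·v_{6}  so sig = (2;(1,1,2))
  P = {2,7}:  v_{2} + v_{7} = v_{4} + 2·v_{5}  so sig = (2;(1,2))
  P = {0,1,2}:  v_{0} + v_{1} + v_{2} = 0  so sig = (3;())
  P = {3,4,5}:  v_{3} + v_{4} + v_{5} = 0  so sig = (3;())
  P = {1,2,6}:  v_{1} + v_{2} + v_{6} = v_{5}  so sig = (3;(1))
  P = {3,4,6}:  v_{3} + v_{4} + v_{6} = v_{0}  so sig = (3;(1))
  P = {1,4,5,6}:  v_{1} + v_{4} + v_{5} + v_{6} = v_{7}  so sig = (4;(1))

Signatures (|P|; sorted positive RHS coefficients), sorted:
    |P|=2: 4 collections, coeffs (1), (1,1), (1,1,2), (1,2)
    |P|=3: 4 collections, coeffs (), (), (1), (1)
    |P|=4: 1 collection, coeffs (1)


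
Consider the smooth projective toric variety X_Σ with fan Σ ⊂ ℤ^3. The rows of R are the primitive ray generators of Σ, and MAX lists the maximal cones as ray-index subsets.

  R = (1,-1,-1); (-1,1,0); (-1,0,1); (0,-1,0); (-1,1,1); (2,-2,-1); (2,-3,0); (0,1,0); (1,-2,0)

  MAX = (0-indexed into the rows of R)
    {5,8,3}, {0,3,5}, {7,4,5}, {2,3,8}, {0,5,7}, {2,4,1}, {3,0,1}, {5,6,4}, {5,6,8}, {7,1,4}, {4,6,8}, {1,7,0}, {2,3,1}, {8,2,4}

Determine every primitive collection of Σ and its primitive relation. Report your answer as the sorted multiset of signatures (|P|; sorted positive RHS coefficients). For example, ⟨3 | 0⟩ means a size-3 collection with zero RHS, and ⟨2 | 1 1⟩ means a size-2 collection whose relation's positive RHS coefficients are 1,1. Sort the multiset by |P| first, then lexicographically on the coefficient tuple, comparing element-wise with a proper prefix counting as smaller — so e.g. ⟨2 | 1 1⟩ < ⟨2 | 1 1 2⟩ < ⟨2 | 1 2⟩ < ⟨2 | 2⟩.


The 16 primitive collections of Σ (r=9, n=3):

  P = {0,4}:  v_{0} + v_{4} = 0  ⟹  sig = ⟨2 | 0⟩
  P = {3,7}:  v_{3} + v_{7} = 0  ⟹  sig = ⟨2 | 0⟩
  P = {0,2}:  v_{0} + v_{2} = v_{3}  ⟹  sig = ⟨2 | 1⟩
  P = {1,5}:  v_{1} + v_{5} = v_{0}  ⟹  sig = ⟨2 | 1⟩
  P = {1,6}:  v_{1} + v_{6} = v_{8}  ⟹  sig = ⟨2 | 1⟩
  P = {1,8}:  v_{1} + v_{8} = v_{3}  ⟹  sig = ⟨2 | 1⟩
  P = {2,5}:  v_{2} + v_{5} = v_{8}  ⟹  sig = ⟨2 | 1⟩
  P = {2,7}:  v_{2} + v_{7} = v_{4}  ⟹  sig = ⟨2 | 1⟩
  P = {3,4}:  v_{3} + v_{4} = v_{2}  ⟹  sig = ⟨2 | 1⟩
  P = {0,6}:  v_{0} + v_{6} = v_{5} + v_{8}  ⟹  sig = ⟨2 | 1 1⟩
  P = {0,8}:  v_{0} + v_{8} = v_{3} + v_{5}  ⟹  sig = ⟨2 | 1 1⟩
  P = {7,8}:  v_{7} + v_{8} = v_{4} + v_{5}  ⟹  sig = ⟨2 | 1 1⟩
  P = {2,6}:  v_{2} + v_{6} = v_{4} + 2·v_{8}  ⟹  sig = ⟨2 | 1 2⟩
  P = {3,6}:  v_{3} + v_{6} = 2·v_{8}  ⟹  sig = ⟨2 | 2⟩
  P = {6,7}:  v_{6} + v_{7} = 2·v_{4} + 2·v_{5}  ⟹  sig = ⟨2 | 2 2⟩
  P = {4,5,8}:  v_{4} + v_{5} + v_{8} = v_{6}  ⟹  sig = ⟨3 | 1⟩

so the primitive-relation signature multiset is
{ ⟨2 | 0⟩ ×2,  ⟨2 | 1⟩ ×7,  ⟨2 | 1 1⟩ ×3,  ⟨2 | 1 2⟩,  ⟨2 | 2⟩,  ⟨2 | 2 2⟩,  ⟨3 | 1⟩ }


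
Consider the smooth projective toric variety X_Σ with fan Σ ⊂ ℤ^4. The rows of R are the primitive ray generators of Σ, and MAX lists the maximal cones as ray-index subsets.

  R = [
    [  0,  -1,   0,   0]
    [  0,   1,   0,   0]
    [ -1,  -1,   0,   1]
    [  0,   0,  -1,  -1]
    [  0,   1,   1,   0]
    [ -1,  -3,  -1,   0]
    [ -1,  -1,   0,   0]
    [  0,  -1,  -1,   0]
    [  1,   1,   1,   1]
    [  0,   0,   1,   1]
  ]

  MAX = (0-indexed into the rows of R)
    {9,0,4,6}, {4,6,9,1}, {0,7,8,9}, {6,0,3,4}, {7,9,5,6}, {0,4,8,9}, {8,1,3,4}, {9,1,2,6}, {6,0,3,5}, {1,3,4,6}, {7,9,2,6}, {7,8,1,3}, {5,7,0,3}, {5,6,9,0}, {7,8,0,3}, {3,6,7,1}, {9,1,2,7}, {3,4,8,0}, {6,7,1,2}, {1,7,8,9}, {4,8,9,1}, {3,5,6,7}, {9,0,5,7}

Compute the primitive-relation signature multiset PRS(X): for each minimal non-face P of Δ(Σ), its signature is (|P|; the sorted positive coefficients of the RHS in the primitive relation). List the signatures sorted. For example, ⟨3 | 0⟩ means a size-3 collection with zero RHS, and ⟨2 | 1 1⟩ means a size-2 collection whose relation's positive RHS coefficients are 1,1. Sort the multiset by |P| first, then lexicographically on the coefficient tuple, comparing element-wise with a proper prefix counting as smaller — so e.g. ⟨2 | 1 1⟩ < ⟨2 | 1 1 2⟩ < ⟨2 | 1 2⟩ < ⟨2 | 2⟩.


14 minimal non-faces of Δ(Σ) (on 10 rays):

  • {0,1}:  v_{0} + v_{1} = 0  ⇒ sig = ⟨2 | 0⟩
  • {3,9}:  v_{3} + v_{9} = 0  ⇒ sig = ⟨2 | 0⟩
  • {4,7}:  v_{4} + v_{7} = 0  ⇒ sig = ⟨2 | 0⟩
  • {6,8}:  v_{6} + v_{8} = v_{9}  ⇒ sig = ⟨2 | 1⟩
  • {1,5}:  v_{1} + v_{5} = v_{6} + v_{7}  ⇒ sig = ⟨2 | 1 1⟩
  • {4,5}:  v_{4} + v_{5} = v_{0} + v_{6}  ⇒ sig = ⟨2 | 1 1⟩
  • {0,2}:  v_{0} + v_{2} = v_{6} + v_{7} + v_{9}  ⇒ sig = ⟨2 | 1 1 1⟩
  • {2,3}:  v_{2} + v_{3} = v_{1} + v_{6} + v_{7}  ⇒ sig = ⟨2 | 1 1 1⟩
  • {2,4}:  v_{2} + v_{4} = v_{1} + v_{6} + v_{9}  ⇒ sig = ⟨2 | 1 1 1⟩
  • {5,8}:  v_{5} + v_{8} = v_{0} + v_{7} + v_{9}  ⇒ sig = ⟨2 | 1 1 1⟩
  • {2,8}:  v_{2} + v_{8} = v_{1} + v_{7} + 2·v_{9}  ⇒ sig = ⟨2 | 1 1 2⟩
  • {2,5}:  v_{2} + v_{5} = 2·v_{6} + 2·v_{7} + v_{9}  ⇒ sig = ⟨2 | 1 2 2⟩
  • {0,6,7}:  v_{0} + v_{6} + v_{7} = v_{5}  ⇒ sig = ⟨3 | 1⟩
  • {1,6,7,9}:  v_{1} + v_{6} + v_{7} + v_{9} = v_{2}  ⇒ sig = ⟨4 | 1⟩

Signatures (|P|; sorted positive RHS coefficients), sorted:
    |P|=2: 12 collections, coeffs (), (), (), (1), (1,1), (1,1), (1,1,1), (1,1,1), (1,1,1), (1,1,1), (1,1,2), (1,2,2)
    |P|=3: 1 collection, coeffs (1)
    |P|=4: 1 collection, coeffs (1)


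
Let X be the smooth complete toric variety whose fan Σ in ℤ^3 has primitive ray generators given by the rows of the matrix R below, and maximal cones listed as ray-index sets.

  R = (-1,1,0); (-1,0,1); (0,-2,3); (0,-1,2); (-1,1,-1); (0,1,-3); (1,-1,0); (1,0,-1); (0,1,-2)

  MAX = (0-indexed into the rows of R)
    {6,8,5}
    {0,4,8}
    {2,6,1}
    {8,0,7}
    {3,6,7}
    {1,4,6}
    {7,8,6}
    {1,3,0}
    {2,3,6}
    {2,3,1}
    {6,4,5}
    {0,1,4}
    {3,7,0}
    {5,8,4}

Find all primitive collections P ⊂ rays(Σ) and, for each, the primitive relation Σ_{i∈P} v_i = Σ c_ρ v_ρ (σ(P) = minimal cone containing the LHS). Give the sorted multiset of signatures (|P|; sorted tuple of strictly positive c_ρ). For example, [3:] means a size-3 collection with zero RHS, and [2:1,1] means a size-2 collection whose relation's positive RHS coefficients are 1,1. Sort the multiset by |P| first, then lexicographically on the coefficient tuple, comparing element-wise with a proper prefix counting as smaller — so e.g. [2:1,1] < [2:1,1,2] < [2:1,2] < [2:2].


Σ has 17 primitive collections:

  P = {0,6}:  v_{0} + v_{6} = 0 — sig = [2:]
  P = {1,7}:  v_{1} + v_{7} = 0 — sig = [2:]
  P = {3,8}:  v_{3} + v_{8} = 0 — sig = [2:]
  P = {1,8}:  v_{1} + v_{8} = v_{4} — sig = [2:1]
  P = {3,4}:  v_{3} + v_{4} = v_{1} — sig = [2:1]
  P = {4,7}:  v_{4} + v_{7} = v_{8} — sig = [2:1]
  P = {0,2}:  v_{0} + v_{2} = v_{1} + v_{3} — sig = [2:1,1]
  P = {0,5}:  v_{0} + v_{5} = v_{4} + v_{8} — sig = [2:1,1]
  P = {2,7}:  v_{2} + v_{7} = v_{3} + v_{6} — sig = [2:1,1]
  P = {2,8}:  v_{2} + v_{8} = v_{1} + v_{6} — sig = [2:1,1]
  P = {3,5}:  v_{3} + v_{5} = v_{4} + v_{6} — sig = [2:1,1]
  P = {2,5}:  v_{2} + v_{5} = v_{1} + v_{4} + 2·v_{6} — sig = [2:1,1,2]
  P = {1,5}:  v_{1} + v_{5} = 2·v_{4} + v_{6} — sig = [2:1,2]
  P = {2,4}:  v_{2} + v_{4} = 2·v_{1} + v_{6} — sig = [2:1,2]
  P = {5,7}:  v_{5} + v_{7} = v_{6} + 2·v_{8} — sig = [2:1,2]
  P = {1,3,6}:  v_{1} + v_{3} + v_{6} = v_{2} — sig = [3:1]
  P = {4,6,8}:  v_{4} + v_{6} + v_{8} = v_{5} — sig = [3:1]

Sorted signature multiset PRS(X):
    [2:]
    [2:]
    [2:]
    [2:1]
    [2:1]
    [2:1]
    [2:1,1]
    [2:1,1]
    [2:1,1]
    [2:1,1]
    [2:1,1]
    [2:1,1,2]
    [2:1,2]
    [2:1,2]
    [2:1,2]
    [3:1]
    [3:1]


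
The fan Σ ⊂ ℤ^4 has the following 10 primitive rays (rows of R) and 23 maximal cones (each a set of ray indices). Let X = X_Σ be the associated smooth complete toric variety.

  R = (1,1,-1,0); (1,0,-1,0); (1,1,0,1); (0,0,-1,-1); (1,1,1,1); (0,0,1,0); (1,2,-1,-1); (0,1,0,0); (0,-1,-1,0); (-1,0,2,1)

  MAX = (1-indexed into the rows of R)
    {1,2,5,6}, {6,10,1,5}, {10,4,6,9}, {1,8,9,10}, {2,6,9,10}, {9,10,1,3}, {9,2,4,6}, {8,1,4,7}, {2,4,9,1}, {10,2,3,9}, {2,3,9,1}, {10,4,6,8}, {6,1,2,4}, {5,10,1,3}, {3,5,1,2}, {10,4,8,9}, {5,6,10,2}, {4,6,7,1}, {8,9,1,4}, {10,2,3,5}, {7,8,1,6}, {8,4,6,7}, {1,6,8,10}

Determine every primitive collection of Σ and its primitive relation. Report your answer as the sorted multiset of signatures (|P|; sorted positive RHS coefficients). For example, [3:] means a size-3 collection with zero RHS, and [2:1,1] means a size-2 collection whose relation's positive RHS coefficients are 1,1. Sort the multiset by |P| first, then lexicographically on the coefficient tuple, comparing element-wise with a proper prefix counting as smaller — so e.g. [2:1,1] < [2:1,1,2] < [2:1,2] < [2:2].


18 collections generate NE(X_Σ); each relation:

  • {2,8}:  v_{2} + v_{8} = v_{1} ; sig = [2:1]
  • {3,4}:  v_{3} + v_{4} = v_{1} ; sig = [2:1]
  • {3,6}:  v_{3} + v_{6} = v_{5} ; sig = [2:1]
  • {4,5}:  v_{4} + v_{5} = v_{1} + v_{6} ; sig = [2:1,1]
  • {7,9}:  v_{7} + v_{9} = v_{1} + v_{4} ; sig = [2:1,1]
  • {2,7}:  v_{2} + v_{7} = 2·v_{1} + v_{4} + v_{6} ; sig = [2:1,1,2]
  • {3,7}:  v_{3} + v_{7} = 2·v_{1} + v_{6} + v_{8} ; sig = [2:1,1,2]
  • {5,8}:  v_{5} + v_{8} = 2·v_{1} + v_{6} + v_{10} ; sig = [2:1,1,2]
  • {3,8}:  v_{3} + v_{8} = 2·v_{1} + v_{10} ; sig = [2:1,2]
  • {5,9}:  v_{5} + v_{9} = 2·v_{2} + v_{10} ; sig = [2:1,2]
  • {7,10}:  v_{7} + v_{10} = v_{6} + 2·v_{8} ; sig = [2:1,2]
  • {5,7}:  v_{5} + v_{7} = 2·v_{1} + 2·v_{6} + v_{8} ; sig = [2:1,2,2]
  • {2,4,10}:  v_{2} + v_{4} + v_{10} = 0 ; sig = [3:]
  • {6,8,9}:  v_{6} + v_{8} + v_{9} = 0 ; sig = [3:]
  • {1,2,10}:  v_{1} + v_{2} + v_{10} = v_{3} ; sig = [3:1]
  • {1,4,10}:  v_{1} + v_{4} + v_{10} = v_{8} ; sig = [3:1]
  • {1,6,9}:  v_{1} + v_{6} + v_{9} = v_{2} ; sig = [3:1]
  • {1,4,6,8}:  v_{1} + v_{4} + v_{6} + v_{8} = v_{7} ; sig = [4:1]

Sorted signature multiset PRS(X):
    [2:1]
    [2:1]
    [2:1]
    [2:1,1]
    [2:1,1]
    [2:1,1,2]
    [2:1,1,2]
    [2:1,1,2]
    [2:1,2]
    [2:1,2]
    [2:1,2]
    [2:1,2,2]
    [3:]
    [3:]
    [3:1]
    [3:1]
    [3:1]
    [4:1]


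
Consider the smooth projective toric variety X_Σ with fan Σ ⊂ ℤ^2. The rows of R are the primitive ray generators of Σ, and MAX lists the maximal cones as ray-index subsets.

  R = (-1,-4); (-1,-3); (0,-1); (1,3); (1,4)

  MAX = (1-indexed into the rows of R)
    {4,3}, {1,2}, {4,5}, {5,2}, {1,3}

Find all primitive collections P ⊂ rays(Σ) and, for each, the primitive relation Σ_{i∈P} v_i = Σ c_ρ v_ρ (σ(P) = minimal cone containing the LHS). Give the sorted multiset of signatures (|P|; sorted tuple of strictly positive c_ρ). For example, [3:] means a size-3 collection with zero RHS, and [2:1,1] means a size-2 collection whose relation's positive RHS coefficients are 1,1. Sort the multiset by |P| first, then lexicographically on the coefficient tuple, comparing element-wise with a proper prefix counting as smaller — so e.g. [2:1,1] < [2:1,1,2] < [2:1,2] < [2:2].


Primitive collections (5):

  P = {1,5}:  v_{1} + v_{5} = 0  so sig = [2:]
  P = {2,4}:  v_{2} + v_{4} = 0  so sig = [2:]
  P = {1,4}:  v_{1} + v_{4} = v_{3}  so sig = [2:1]
  P = {2,3}:  v_{2} + v_{3} = v_{1}  so sig = [2:1]
  P = {3,5}:  v_{3} + v_{5} = v_{4}  so sig = [2:1]

Hence PRS(X_Σ) =
    [2:]
    [2:]
    [2:1]
    [2:1]
    [2:1]


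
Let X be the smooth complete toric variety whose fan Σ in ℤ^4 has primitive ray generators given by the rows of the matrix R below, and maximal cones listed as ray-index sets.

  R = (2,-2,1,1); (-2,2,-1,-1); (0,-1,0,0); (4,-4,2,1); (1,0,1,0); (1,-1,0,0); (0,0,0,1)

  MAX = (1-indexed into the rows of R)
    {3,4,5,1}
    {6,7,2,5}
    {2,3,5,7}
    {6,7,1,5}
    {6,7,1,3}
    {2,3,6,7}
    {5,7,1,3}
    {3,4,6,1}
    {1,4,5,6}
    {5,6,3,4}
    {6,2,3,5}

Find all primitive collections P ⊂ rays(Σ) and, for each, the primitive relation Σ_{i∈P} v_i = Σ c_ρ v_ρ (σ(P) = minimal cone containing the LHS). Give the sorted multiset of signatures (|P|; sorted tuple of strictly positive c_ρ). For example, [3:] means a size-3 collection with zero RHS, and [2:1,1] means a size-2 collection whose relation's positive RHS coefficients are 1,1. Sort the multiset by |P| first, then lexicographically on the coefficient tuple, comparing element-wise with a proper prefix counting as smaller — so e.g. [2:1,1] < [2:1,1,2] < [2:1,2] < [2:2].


Σ has 5 primitive collections:

  {1,2}:  v_{1} + v_{2} = 0  ⇒ sig = [2:]
  {2,4}:  v_{2} + v_{4} = v_{3} + v_{5} + v_{6}  ⇒ sig = [2:1,1,1]
  {4,7}:  v_{4} + v_{7} = 2·v_{1}  ⇒ sig = [2:2]
  {1,3,5,6}:  v_{1} + v_{3} + v_{5} + v_{6} = v_{4}  ⇒ sig = [4:1]
  {3,5,6,7}:  v_{3} + v_{5} + v_{6} + v_{7} = v_{1}  ⇒ sig = [4:1]

Signatures (|P|; sorted positive RHS coefficients), sorted:
[[2:], [2:1,1,1], [2:2], [4:1], [4:1]]


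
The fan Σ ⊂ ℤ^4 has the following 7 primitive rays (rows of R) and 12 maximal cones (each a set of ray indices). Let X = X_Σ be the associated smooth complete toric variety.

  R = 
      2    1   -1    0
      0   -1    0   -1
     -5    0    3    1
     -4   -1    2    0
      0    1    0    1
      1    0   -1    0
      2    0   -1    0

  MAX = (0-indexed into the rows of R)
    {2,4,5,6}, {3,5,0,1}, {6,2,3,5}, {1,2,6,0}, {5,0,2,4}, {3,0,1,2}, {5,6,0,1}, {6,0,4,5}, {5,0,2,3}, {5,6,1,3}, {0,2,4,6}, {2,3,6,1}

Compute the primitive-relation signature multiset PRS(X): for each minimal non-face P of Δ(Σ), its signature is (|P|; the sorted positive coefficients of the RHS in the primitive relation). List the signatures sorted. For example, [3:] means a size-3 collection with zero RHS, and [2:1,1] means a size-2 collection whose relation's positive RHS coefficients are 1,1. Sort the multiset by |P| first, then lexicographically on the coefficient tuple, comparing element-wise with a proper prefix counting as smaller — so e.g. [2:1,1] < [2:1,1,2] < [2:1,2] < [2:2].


Δ(Σ) — 7 vertices, 5 min non-faces:

  P={1,4}:  v_{1} + v_{4} = 0  ⟹  sig = [2:]
  P={3,4}:  v_{3} + v_{4} = v_{2} + v_{5}  ⟹  sig = [2:1,1]
  P={0,3,6}:  v_{0} + v_{3} + v_{6} = 0  ⟹  sig = [3:]
  P={1,2,5}:  v_{1} + v_{2} + v_{5} = v_{3}  ⟹  sig = [3:1]
  P={0,2,5,6}:  v_{0} + v_{2} + v_{5} + v_{6} = v_{4}  ⟹  sig = [4:1]

Sorted signature multiset PRS(X):
{ [2:],  [2:1,1],  [3:],  [3:1],  [4:1] }


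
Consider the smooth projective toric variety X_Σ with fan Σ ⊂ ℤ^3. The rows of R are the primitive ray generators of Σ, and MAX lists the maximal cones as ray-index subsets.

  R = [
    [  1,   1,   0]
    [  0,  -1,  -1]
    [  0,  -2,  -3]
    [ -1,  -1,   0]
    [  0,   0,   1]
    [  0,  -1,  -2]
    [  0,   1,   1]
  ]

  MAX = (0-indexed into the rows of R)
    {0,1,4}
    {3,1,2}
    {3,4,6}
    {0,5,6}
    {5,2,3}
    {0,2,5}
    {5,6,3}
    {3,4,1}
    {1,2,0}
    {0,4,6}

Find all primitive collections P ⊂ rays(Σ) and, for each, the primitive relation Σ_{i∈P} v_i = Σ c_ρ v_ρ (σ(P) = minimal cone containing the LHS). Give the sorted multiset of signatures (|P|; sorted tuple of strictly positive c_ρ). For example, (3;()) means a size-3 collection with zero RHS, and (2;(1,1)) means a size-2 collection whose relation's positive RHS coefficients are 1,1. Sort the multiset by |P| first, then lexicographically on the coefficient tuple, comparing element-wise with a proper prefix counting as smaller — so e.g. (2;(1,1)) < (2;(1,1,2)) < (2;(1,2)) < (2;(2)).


Primitive collections (6):

  P = {0,3}:  v_{0} + v_{3} = 0 — sig = (2;())
  P = {1,6}:  v_{1} + v_{6} = 0 — sig = (2;())
  P = {1,5}:  v_{1} + v_{5} = v_{2} — sig = (2;(1))
  P = {2,6}:  v_{2} + v_{6} = v_{5} — sig = (2;(1))
  P = {4,5}:  v_{4} + v_{5} = v_{1} — sig = (2;(1))
  P = {2,4}:  v_{2} + v_{4} = 2·v_{1} — sig = (2;(2))

Sorted signature multiset PRS(X):
    |P|=2: 6 collections, coeffs (), (), (1), (1), (1), (2)


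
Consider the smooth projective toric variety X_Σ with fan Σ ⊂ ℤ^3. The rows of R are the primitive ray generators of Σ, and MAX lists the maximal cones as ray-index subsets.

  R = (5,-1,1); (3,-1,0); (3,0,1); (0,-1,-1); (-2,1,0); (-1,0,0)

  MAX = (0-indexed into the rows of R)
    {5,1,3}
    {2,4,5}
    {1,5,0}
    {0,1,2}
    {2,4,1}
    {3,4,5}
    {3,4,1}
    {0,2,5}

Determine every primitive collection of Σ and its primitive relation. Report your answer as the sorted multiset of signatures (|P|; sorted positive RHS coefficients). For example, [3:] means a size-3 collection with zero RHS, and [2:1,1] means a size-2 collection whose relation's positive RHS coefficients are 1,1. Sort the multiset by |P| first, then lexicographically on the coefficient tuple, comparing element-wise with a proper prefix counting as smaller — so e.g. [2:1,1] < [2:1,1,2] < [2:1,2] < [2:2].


Minimal non-faces — 5 found among 6 rays, 8 max cones:

  {0,4}:  v_{0} + v_{4} = v_{2} — sig = [2:1]
  {2,3}:  v_{2} + v_{3} = v_{1} — sig = [2:1]
  {0,3}:  v_{0} + v_{3} = 2·v_{1} + v_{5} — sig = [2:1,2]
  {1,4,5}:  v_{1} + v_{4} + v_{5} = 0 — sig = [3:]
  {1,2,5}:  v_{1} + v_{2} + v_{5} = v_{0} — sig = [3:1]

so the primitive-relation signature multiset is
    |P|=2: 3 collections, coeffs (1), (1), (1,2)
    |P|=3: 2 collections, coeffs (), (1)


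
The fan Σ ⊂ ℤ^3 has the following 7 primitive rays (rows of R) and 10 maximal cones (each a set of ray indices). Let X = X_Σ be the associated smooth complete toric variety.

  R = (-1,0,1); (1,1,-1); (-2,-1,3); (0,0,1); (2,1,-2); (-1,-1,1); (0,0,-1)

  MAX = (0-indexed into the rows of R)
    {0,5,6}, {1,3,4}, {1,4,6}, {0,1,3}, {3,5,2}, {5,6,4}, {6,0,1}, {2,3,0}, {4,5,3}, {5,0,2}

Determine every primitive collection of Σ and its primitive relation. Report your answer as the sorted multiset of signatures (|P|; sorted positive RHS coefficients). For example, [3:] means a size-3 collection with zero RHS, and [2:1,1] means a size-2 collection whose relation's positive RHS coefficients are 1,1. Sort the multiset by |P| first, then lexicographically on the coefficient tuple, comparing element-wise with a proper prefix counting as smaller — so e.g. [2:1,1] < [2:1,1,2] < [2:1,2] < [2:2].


Δ(Σ) — 7 vertices, 7 min non-faces:

  {1,5}:  v_{1} + v_{5} = 0  →  sig = [2:]
  {3,6}:  v_{3} + v_{6} = 0  →  sig = [2:]
  {0,4}:  v_{0} + v_{4} = v_{1}  →  sig = [2:1]
  {2,4}:  v_{2} + v_{4} = v_{3}  →  sig = [2:1]
  {1,2}:  v_{1} + v_{2} = v_{0} + v_{3}  →  sig = [2:1,1]
  {2,6}:  v_{2} + v_{6} = v_{0} + v_{5}  →  sig = [2:1,1]
  {0,3,5}:  v_{0} + v_{3} + v_{5} = v_{2}  →  sig = [3:1]

Hence PRS(X_Σ) =
    [2:]
    [2:]
    [2:1]
    [2:1]
    [2:1,1]
    [2:1,1]
    [3:1]


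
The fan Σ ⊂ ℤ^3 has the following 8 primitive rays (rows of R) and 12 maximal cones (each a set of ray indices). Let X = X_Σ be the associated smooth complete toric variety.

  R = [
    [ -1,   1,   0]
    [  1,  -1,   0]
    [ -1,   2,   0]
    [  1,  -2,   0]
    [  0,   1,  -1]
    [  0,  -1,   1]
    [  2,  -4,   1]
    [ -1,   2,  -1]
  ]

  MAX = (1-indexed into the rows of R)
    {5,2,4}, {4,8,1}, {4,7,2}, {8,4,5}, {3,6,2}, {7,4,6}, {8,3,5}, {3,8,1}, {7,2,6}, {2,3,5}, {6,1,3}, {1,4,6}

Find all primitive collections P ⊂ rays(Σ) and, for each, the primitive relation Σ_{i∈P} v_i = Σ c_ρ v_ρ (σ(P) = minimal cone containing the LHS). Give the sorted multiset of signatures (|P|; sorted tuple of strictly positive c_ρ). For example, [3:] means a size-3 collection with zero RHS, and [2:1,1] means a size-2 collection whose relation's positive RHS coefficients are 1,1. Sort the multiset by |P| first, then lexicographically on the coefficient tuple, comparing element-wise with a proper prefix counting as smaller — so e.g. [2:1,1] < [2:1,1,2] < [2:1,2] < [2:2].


11 minimal non-faces of Δ(Σ) (on 8 rays):

  {1,2}:  v_{1} + v_{2} = 0 — sig = [2:]
  {3,4}:  v_{3} + v_{4} = 0 — sig = [2:]
  {5,6}:  v_{5} + v_{6} = 0 — sig = [2:]
  {1,5}:  v_{1} + v_{5} = v_{8} — sig = [2:1]
  {2,8}:  v_{2} + v_{8} = v_{5} — sig = [2:1]
  {6,8}:  v_{6} + v_{8} = v_{1} — sig = [2:1]
  {7,8}:  v_{7} + v_{8} = v_{4} — sig = [2:1]
  {1,7}:  v_{1} + v_{7} = v_{4} + v_{6} — sig = [2:1,1]
  {3,7}:  v_{3} + v_{7} = v_{2} + v_{6} — sig = [2:1,1]
  {5,7}:  v_{5} + v_{7} = v_{2} + v_{4} — sig = [2:1,1]
  {2,4,6}:  v_{2} + v_{4} + v_{6} = v_{7} — sig = [3:1]

Hence PRS(X_Σ) =
    |P|=2: 10 collections, coeffs (), (), (), (1), (1), (1), (1), (1,1), (1,1), (1,1)
    |P|=3: 1 collection, coeffs (1)


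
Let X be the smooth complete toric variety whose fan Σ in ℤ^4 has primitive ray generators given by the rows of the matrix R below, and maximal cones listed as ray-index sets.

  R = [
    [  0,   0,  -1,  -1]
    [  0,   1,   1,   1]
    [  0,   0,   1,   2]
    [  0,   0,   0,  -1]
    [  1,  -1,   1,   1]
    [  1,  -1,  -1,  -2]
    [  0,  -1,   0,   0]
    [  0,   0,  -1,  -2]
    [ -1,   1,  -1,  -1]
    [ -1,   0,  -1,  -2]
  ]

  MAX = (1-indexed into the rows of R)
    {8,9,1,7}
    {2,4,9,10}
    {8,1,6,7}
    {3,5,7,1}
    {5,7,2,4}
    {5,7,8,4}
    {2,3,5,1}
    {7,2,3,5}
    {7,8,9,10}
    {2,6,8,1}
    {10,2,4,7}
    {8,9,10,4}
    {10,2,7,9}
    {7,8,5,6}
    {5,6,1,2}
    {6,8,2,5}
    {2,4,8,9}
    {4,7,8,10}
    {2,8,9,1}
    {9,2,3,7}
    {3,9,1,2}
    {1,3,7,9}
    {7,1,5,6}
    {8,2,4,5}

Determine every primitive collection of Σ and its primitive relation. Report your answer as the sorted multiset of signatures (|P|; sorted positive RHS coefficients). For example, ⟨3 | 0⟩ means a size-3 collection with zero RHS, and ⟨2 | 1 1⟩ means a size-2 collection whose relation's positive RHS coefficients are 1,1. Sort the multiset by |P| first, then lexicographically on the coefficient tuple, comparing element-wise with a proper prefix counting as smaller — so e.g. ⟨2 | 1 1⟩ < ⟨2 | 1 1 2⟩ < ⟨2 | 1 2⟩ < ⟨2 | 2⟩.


17 minimal non-faces of Δ(Σ) (on 10 rays):

  P={3,8}:  v_{3} + v_{8} = 0 ; sig = ⟨2 | 0⟩
  P={5,9}:  v_{5} + v_{9} = 0 ; sig = ⟨2 | 0⟩
  P={1,4}:  v_{1} + v_{4} = v_{8} ; sig = ⟨2 | 1⟩
  P={3,4}:  v_{3} + v_{4} = v_{2} + v_{7} ; sig = ⟨2 | 1 1⟩
  P={3,6}:  v_{3} + v_{6} = v_{1} + v_{5} ; sig = ⟨2 | 1 1⟩
  P={5,10}:  v_{5} + v_{10} = v_{4} + v_{7} ; sig = ⟨2 | 1 1⟩
  P={6,9}:  v_{6} + v_{9} = v_{1} + v_{8} ; sig = ⟨2 | 1 1⟩
  P={1,10}:  v_{1} + v_{10} = v_{7} + v_{8} + v_{9} ; sig = ⟨2 | 1 1 1⟩
  P={3,10}:  v_{3} + v_{10} = v_{2} + 2·v_{7} + v_{9} ; sig = ⟨2 | 1 1 2⟩
  P={4,6}:  v_{4} + v_{6} = v_{5} + 2·v_{8} ; sig = ⟨2 | 1 2⟩
  P={6,10}:  v_{6} + v_{10} = v_{7} + 2·v_{8} ; sig = ⟨2 | 1 2⟩
  P={1,2,7}:  v_{1} + v_{2} + v_{7} = 0 ; sig = ⟨3 | 0⟩
  P={1,5,8}:  v_{1} + v_{5} + v_{8} = v_{6} ; sig = ⟨3 | 1⟩
  P={2,7,8}:  v_{2} + v_{7} + v_{8} = v_{4} ; sig = ⟨3 | 1⟩
  P={4,7,9}:  v_{4} + v_{7} + v_{9} = v_{10} ; sig = ⟨3 | 1⟩
  P={2,6,7}:  v_{2} + v_{6} + v_{7} = v_{5} + v_{8} ; sig = ⟨3 | 1 1⟩
  P={2,8,10}:  v_{2} + v_{8} + v_{10} = 2·v_{4} + v_{9} ; sig = ⟨3 | 1 2⟩

so the primitive-relation signature multiset is
    |P|=2: 11 collections, coeffs (), (), (1), (1,1), (1,1), (1,1), (1,1), (1,1,1), (1,1,2), (1,2), (1,2)
    |P|=3: 6 collections, coeffs (), (1), (1), (1), (1,1), (1,2)


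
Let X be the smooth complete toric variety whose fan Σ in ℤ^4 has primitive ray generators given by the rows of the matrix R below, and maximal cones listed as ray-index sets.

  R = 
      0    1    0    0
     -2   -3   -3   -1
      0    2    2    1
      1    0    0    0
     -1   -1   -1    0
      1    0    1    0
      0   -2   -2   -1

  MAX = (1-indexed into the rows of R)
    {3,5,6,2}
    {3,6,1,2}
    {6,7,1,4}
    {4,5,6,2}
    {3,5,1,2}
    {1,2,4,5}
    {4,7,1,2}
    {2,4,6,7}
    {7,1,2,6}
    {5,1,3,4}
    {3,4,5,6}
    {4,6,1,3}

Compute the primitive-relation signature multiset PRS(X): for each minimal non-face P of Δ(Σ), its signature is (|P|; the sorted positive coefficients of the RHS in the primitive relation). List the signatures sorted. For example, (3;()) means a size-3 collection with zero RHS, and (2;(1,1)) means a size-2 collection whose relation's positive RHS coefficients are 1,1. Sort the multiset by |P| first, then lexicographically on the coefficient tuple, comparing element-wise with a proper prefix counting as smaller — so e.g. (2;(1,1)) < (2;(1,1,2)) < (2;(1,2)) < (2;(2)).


Σ has 5 primitive collections:

  {3,7}:  v_{3} + v_{7} = 0 ; sig = (2;())
  {5,7}:  v_{5} + v_{7} = v_{2} + v_{4} ; sig = (2;(1,1))
  {1,5,6}:  v_{1} + v_{5} + v_{6} = 0 ; sig = (3;())
  {2,3,4}:  v_{2} + v_{3} + v_{4} = v_{5} ; sig = (3;(1))
  {1,2,4,6}:  v_{1} + v_{2} + v_{4} + v_{6} = v_{7} ; sig = (4;(1))

Sorted signature multiset PRS(X):
[(2;()), (2;(1,1)), (3;()), (3;(1)), (4;(1))]


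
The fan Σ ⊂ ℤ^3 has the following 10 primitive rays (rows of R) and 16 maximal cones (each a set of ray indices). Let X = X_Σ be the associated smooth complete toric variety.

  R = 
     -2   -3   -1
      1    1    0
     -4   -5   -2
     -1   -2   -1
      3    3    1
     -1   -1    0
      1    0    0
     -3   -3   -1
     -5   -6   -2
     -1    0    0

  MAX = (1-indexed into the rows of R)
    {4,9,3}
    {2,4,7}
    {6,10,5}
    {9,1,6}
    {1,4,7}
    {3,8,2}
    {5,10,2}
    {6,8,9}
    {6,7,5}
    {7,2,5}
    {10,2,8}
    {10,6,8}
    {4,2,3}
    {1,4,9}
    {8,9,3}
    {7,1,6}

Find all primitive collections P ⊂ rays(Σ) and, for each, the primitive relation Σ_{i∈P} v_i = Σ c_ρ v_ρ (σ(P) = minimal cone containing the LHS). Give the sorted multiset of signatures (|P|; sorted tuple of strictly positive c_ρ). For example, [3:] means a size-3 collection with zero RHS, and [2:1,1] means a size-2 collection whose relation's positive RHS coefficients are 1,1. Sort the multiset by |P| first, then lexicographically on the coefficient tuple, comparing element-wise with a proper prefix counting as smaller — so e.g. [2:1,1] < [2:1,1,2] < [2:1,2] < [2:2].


|primitive collections| = 21. Relations:

  P={2,6}:  v_{2} + v_{6} = 0 — sig = [2:]
  P={5,8}:  v_{5} + v_{8} = 0 — sig = [2:]
  P={7,10}:  v_{7} + v_{10} = 0 — sig = [2:]
  P={1,2}:  v_{1} + v_{2} = v_{4} — sig = [2:1]
  P={1,5}:  v_{1} + v_{5} = v_{7} — sig = [2:1]
  P={1,8}:  v_{1} + v_{8} = v_{9} — sig = [2:1]
  P={1,10}:  v_{1} + v_{10} = v_{8} — sig = [2:1]
  P={2,9}:  v_{2} + v_{9} = v_{3} — sig = [2:1]
  P={3,5}:  v_{3} + v_{5} = v_{4} — sig = [2:1]
  P={3,6}:  v_{3} + v_{6} = v_{9} — sig = [2:1]
  P={4,6}:  v_{4} + v_{6} = v_{1} — sig = [2:1]
  P={4,8}:  v_{4} + v_{8} = v_{3} — sig = [2:1]
  P={5,9}:  v_{5} + v_{9} = v_{1} — sig = [2:1]
  P={7,8}:  v_{7} + v_{8} = v_{1} — sig = [2:1]
  P={1,3}:  v_{1} + v_{3} = v_{4} + v_{9} — sig = [2:1,1]
  P={3,7}:  v_{3} + v_{7} = v_{1} + v_{4} — sig = [2:1,1]
  P={4,5}:  v_{4} + v_{5} = v_{2} + v_{7} — sig = [2:1,1]
  P={4,10}:  v_{4} + v_{10} = v_{2} + v_{8} — sig = [2:1,1]
  P={3,10}:  v_{3} + v_{10} = v_{2} + 2·v_{8} — sig = [2:1,2]
  P={7,9}:  v_{7} + v_{9} = 2·v_{1} — sig = [2:2]
  P={9,10}:  v_{9} + v_{10} = 2·v_{8} — sig = [2:2]

Signatures (|P|; sorted positive RHS coefficients), sorted:
    [2:]
    [2:]
    [2:]
    [2:1]
    [2:1]
    [2:1]
    [2:1]
    [2:1]
    [2:1]
    [2:1]
    [2:1]
    [2:1]
    [2:1]
    [2:1]
    [2:1,1]
    [2:1,1]
    [2:1,1]
    [2:1,1]
    [2:1,2]
    [2:2]
    [2:2]
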